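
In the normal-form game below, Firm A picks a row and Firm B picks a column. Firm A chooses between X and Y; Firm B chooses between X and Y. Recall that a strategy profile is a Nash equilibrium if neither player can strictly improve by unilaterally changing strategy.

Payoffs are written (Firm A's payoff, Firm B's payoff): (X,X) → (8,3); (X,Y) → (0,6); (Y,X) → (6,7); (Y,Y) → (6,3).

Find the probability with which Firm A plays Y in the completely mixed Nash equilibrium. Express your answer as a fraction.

Let x be the probability that Firm A plays X. In a completely mixed equilibrium, Firm B must be indifferent between X and Y.
Firm B's expected payoff from X is 3x + 7(1−x); from Y it is 6x + 3(1−x).
Setting these equal: −4x + 7 = 3x + 3, so x = 4/7.
Therefore Firm A plays Y with probability 1 − 4/7 = 3/7.

3/7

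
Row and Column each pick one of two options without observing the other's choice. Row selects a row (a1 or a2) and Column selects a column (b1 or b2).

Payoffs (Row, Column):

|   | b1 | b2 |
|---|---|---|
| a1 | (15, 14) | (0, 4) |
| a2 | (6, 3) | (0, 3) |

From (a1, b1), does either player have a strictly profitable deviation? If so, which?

Neither

Row at (a1, b1) earns 15; deviating to a2 yields 6 — not better.
Column earns 14; deviating to b2 yields 4 — not better.
Neither player can strictly improve; the profile is a Nash equilibrium.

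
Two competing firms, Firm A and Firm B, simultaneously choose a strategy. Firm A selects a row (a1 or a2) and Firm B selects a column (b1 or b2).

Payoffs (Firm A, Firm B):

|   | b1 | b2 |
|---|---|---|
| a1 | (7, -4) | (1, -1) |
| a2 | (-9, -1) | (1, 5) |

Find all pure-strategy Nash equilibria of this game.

(a1, b1): Firm B prefers b2 (-1 > -4) — not an equilibrium.
(a1, b2): Firm A gets 1 ≥ 1 from a2, and Firm B gets -1 ≥ -4 from b1 — Nash equilibrium.
(a2, b1): Firm A prefers a1 (7 > -9); Firm B prefers b2 (5 > -1) — not an equilibrium.
(a2, b2): Firm A gets 1 ≥ 1 from a1, and Firm B gets 5 ≥ -1 from b1 — Nash equilibrium.

(a1, b2) and (a2, b2)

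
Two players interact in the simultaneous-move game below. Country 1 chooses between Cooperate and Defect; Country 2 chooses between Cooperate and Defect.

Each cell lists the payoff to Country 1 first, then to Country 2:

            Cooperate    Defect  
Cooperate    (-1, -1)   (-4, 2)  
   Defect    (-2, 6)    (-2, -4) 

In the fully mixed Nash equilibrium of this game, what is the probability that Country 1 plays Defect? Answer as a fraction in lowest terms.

3/13

Let p be the probability that Country 1 plays Cooperate. In a completely mixed equilibrium, Country 2 must be indifferent between Cooperate and Defect.
Country 2's expected payoff from Cooperate is −p + 6(1−p); from Defect it is 2p − 4(1−p).
Setting these equal: −7p + 6 = 6p − 4, so p = 10/13.
Therefore Country 1 plays Defect with probability 1 − 10/13 = 3/13.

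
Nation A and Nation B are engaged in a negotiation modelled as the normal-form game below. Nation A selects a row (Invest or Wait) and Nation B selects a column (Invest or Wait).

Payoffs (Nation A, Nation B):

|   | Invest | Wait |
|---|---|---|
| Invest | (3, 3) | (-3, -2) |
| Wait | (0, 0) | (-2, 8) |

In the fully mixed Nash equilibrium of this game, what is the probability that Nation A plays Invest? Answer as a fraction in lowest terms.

Let r be the probability that Nation A plays Invest. In a completely mixed equilibrium, Nation B must be indifferent between Invest and Wait.
Nation B's expected payoff from Invest is 3r; from Wait it is −2r + 8(1−r).
Setting these equal: 3r = −10r + 8, so r = 8/13.

8/13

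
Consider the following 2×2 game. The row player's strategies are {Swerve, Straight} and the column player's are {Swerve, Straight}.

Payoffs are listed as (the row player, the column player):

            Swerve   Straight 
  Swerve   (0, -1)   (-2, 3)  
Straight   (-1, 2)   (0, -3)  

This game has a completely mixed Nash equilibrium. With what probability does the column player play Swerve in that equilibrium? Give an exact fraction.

Let q be the probability that the column player plays Swerve. In a completely mixed equilibrium, the row player must be indifferent between Swerve and Straight.
The row player's expected payoff from Swerve is −2(1−q); from Straight it is −q.
Setting these equal: 2q − 2 = −q, so q = 2/3.

2/3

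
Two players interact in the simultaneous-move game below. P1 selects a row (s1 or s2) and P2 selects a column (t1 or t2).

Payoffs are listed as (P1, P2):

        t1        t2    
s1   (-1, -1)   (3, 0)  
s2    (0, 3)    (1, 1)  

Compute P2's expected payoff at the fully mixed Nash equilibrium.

First find x, the probability P1 plays s1, from P2's indifference between t1 and t2: −x + 3(1−x) = (1−x), giving x = 2/3.
Since P2 is indifferent in equilibrium, P2's expected payoff equals the payoff from either column against (2/3, 1/3). Using t1: −(2/3) + 3(1/3) = 1/3.

1/3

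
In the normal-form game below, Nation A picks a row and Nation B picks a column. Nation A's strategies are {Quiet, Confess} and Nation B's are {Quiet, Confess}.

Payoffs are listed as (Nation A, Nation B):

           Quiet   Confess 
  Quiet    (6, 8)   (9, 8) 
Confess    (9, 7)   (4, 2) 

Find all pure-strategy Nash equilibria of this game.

(Quiet, Quiet): Nation A prefers Confess (9 > 6) — not an equilibrium.
(Quiet, Confess): Nation A gets 9 ≥ 4 from Confess, and Nation B gets 8 ≥ 8 from Quiet — Nash equilibrium.
(Confess, Quiet): Nation A gets 9 ≥ 6 from Quiet, and Nation B gets 7 ≥ 2 from Confess — Nash equilibrium.
(Confess, Confess): Nation A prefers Quiet (9 > 4); Nation B prefers Quiet (7 > 2) — not an equilibrium.

(Quiet, Confess) and (Confess, Quiet)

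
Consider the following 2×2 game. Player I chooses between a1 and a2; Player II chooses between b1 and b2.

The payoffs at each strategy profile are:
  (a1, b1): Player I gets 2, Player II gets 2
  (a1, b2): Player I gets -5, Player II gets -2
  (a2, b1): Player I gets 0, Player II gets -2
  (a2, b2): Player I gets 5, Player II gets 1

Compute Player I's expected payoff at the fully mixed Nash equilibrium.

First find q, the probability Player II plays b1, from Player I's indifference between a1 and a2: 2q − 5(1−q) = 5(1−q), giving q = 5/6.
Since Player I is indifferent in equilibrium, Player I's expected payoff equals the payoff from either row against (5/6, 1/6). Using a1: 2(5/6) − 5(1/6) = 5/6.

5/6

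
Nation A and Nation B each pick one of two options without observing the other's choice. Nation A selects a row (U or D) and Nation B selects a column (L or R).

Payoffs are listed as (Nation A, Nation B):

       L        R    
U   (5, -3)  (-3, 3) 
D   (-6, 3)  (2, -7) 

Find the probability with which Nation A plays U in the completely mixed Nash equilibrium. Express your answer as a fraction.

5/8

Let r be the probability that Nation A plays U. In a completely mixed equilibrium, Nation B must be indifferent between L and R.
Nation B's expected payoff from L is −3r + 3(1−r); from R it is 3r − 7(1−r).
Setting these equal: −6r + 3 = 10r − 7, so r = 5/8.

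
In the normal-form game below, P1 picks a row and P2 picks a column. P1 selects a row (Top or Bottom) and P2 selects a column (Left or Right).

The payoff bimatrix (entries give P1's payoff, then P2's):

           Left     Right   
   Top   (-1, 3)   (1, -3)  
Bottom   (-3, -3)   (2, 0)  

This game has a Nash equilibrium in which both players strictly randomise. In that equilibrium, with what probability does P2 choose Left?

Let c be the probability that P2 plays Left. In a completely mixed equilibrium, P1 must be indifferent between Top and Bottom.
P1's expected payoff from Top is −c + (1−c); from Bottom it is −3c + 2(1−c).
Setting these equal: −2c + 1 = −5c + 2, so c = 1/3.

1/3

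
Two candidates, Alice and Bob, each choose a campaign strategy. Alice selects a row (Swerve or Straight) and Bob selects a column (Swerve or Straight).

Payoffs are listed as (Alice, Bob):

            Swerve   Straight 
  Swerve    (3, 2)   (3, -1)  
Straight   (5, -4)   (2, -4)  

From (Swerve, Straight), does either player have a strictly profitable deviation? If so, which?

Alice at (Swerve, Straight) earns 3; deviating to Straight yields 2 — not better.
Bob earns -1; deviating to Swerve yields 2 — a strict improvement.
Only Bob has a strictly profitable deviation.

Bob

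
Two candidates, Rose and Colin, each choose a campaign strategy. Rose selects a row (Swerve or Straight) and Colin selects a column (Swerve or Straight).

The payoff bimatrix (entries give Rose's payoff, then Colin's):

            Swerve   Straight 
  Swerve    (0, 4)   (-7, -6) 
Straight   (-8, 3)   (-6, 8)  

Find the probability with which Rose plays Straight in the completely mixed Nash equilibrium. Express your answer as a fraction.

2/3

Let x be the probability that Rose plays Swerve. In a completely mixed equilibrium, Colin must be indifferent between Swerve and Straight.
Colin's expected payoff from Swerve is 4x + 3(1−x); from Straight it is −6x + 8(1−x).
Setting these equal: x + 3 = −14x + 8, so x = 1/3.
Therefore Rose plays Straight with probability 1 − 1/3 = 2/3.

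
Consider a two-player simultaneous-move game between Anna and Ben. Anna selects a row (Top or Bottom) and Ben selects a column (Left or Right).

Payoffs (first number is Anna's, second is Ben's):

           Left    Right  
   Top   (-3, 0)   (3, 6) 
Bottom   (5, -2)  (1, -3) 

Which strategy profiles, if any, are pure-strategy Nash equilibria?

(Top, Right) and (Bottom, Left)

(Top, Left): Anna prefers Bottom (5 > -3); Ben prefers Right (6 > 0) — not an equilibrium.
(Top, Right): Anna gets 3 ≥ 1 from Bottom, and Ben gets 6 ≥ 0 from Left — Nash equilibrium.
(Bottom, Left): Anna gets 5 ≥ -3 from Top, and Ben gets -2 ≥ -3 from Right — Nash equilibrium.
(Bottom, Right): Anna prefers Top (3 > 1); Ben prefers Left (-2 > -3) — not an equilibrium.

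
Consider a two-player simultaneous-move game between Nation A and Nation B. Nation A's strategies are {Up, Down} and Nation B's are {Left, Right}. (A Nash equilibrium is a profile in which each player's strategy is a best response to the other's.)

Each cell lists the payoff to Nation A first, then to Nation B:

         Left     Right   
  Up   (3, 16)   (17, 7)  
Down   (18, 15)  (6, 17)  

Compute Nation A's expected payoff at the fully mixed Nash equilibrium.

144/13

First find q, the probability Nation B plays Left, from Nation A's indifference between Up and Down: 3q + 17(1−q) = 18q + 6(1−q), giving q = 11/26.
Since Nation A is indifferent in equilibrium, Nation A's expected payoff equals the payoff from either row against (11/26, 15/26). Using Up: 3(11/26) + 17(15/26) = 144/13.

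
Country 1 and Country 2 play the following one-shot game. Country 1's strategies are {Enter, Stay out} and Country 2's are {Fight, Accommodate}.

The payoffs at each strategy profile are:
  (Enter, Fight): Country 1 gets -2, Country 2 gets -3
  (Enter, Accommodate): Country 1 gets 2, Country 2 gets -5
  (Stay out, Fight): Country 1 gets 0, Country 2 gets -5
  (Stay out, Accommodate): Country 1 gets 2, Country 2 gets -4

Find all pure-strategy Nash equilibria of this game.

(Enter, Fight): Country 1 prefers Stay out (0 > -2) — not an equilibrium.
(Enter, Accommodate): Country 2 prefers Fight (-3 > -5) — not an equilibrium.
(Stay out, Fight): Country 2 prefers Accommodate (-4 > -5) — not an equilibrium.
(Stay out, Accommodate): Country 1 gets 2 ≥ 2 from Enter, and Country 2 gets -4 ≥ -5 from Fight — Nash equilibrium.

(Stay out, Accommodate)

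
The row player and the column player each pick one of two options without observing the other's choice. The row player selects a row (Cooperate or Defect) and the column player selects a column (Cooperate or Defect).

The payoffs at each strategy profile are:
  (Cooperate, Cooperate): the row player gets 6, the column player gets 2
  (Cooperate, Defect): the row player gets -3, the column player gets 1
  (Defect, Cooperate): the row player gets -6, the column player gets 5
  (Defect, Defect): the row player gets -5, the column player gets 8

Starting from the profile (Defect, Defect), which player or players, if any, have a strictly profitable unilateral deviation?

The row player at (Defect, Defect) earns -5; deviating to Cooperate yields -3 — a strict improvement.
The column player earns 8; deviating to Cooperate yields 5 — not better.
Only the row player has a strictly profitable deviation.

The row player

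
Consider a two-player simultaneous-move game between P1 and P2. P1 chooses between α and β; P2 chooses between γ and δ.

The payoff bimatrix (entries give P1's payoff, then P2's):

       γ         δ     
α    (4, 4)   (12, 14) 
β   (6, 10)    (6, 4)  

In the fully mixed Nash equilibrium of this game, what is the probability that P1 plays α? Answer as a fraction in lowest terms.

3/8

Let x be the probability that P1 plays α. In a completely mixed equilibrium, P2 must be indifferent between γ and δ.
P2's expected payoff from γ is 4x + 10(1−x); from δ it is 14x + 4(1−x).
Setting these equal: −6x + 10 = 10x + 4, so x = 3/8.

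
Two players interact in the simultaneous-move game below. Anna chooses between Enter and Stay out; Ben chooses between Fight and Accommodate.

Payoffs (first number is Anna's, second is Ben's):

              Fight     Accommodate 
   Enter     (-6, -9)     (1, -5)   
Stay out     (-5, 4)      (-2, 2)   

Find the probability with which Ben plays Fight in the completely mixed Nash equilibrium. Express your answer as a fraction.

3/4

Let c be the probability that Ben plays Fight. In a completely mixed equilibrium, Anna must be indifferent between Enter and Stay out.
Anna's expected payoff from Enter is −6c + (1−c); from Stay out it is −5c − 2(1−c).
Setting these equal: −7c + 1 = −3c − 2, so c = 3/4.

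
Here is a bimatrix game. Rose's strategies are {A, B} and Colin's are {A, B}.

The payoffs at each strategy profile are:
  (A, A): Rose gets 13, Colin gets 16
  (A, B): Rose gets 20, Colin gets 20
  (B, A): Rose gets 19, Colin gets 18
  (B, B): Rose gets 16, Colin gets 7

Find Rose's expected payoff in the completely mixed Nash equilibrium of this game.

86/5

First find y, the probability Colin plays A, from Rose's indifference between A and B: 13y + 20(1−y) = 19y + 16(1−y), giving y = 2/5.
Since Rose is indifferent in equilibrium, Rose's expected payoff equals the payoff from either row against (2/5, 3/5). Using A: 13(2/5) + 20(3/5) = 86/5.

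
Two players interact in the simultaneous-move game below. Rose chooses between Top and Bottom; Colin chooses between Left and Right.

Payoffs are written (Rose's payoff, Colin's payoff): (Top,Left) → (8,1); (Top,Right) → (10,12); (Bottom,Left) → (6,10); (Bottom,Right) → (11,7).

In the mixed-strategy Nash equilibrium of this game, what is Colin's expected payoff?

113/14

First find x, the probability Rose plays Top, from Colin's indifference between Left and Right: x + 10(1−x) = 12x + 7(1−x), giving x = 3/14.
Since Colin is indifferent in equilibrium, Colin's expected payoff equals the payoff from either column against (3/14, 11/14). Using Left: (3/14) + 10(11/14) = 113/14.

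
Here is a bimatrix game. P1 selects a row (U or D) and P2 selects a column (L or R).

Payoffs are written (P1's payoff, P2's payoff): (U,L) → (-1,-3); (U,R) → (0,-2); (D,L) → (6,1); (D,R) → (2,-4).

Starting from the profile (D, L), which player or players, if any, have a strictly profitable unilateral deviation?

P1 at (D, L) earns 6; deviating to U yields -1 — not better.
P2 earns 1; deviating to R yields -4 — not better.
Neither player can strictly improve; the profile is a Nash equilibrium.

Neither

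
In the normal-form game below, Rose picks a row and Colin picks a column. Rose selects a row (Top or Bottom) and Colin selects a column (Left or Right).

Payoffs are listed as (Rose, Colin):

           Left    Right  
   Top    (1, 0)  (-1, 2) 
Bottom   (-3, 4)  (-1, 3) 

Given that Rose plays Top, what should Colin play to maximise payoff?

Against Top, Colin earns 0 from Left and 2 from Right.
So Right is the best response.

Right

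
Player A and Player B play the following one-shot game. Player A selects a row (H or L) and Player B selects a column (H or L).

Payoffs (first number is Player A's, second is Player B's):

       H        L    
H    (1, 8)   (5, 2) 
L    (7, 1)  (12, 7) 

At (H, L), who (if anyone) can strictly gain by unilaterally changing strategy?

Both

Player A at (H, L) earns 5; deviating to L yields 12 — a strict improvement.
Player B earns 2; deviating to H yields 8 — a strict improvement.
Both Player A and Player B have strictly profitable deviations.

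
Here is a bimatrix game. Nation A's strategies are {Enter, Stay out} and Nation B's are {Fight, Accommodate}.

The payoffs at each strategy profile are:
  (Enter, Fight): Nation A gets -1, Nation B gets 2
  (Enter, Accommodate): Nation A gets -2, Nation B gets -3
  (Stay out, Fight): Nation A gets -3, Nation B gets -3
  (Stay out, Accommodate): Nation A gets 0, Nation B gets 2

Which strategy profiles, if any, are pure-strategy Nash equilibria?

(Enter, Fight): Nation A gets -1 ≥ -3 from Stay out, and Nation B gets 2 ≥ -3 from Accommodate — Nash equilibrium.
(Enter, Accommodate): Nation A prefers Stay out (0 > -2); Nation B prefers Fight (2 > -3) — not an equilibrium.
(Stay out, Fight): Nation A prefers Enter (-1 > -3); Nation B prefers Accommodate (2 > -3) — not an equilibrium.
(Stay out, Accommodate): Nation A gets 0 ≥ -2 from Enter, and Nation B gets 2 ≥ -3 from Fight — Nash equilibrium.

(Enter, Fight) and (Stay out, Accommodate)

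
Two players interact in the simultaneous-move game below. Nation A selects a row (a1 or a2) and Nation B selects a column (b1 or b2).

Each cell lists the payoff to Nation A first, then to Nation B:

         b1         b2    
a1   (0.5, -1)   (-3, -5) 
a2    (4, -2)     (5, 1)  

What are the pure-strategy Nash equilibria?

(a1, b1): Nation A prefers a2 (4 > 0.5) — not an equilibrium.
(a1, b2): Nation A prefers a2 (5 > -3); Nation B prefers b1 (-1 > -5) — not an equilibrium.
(a2, b1): Nation B prefers b2 (1 > -2) — not an equilibrium.
(a2, b2): Nation A gets 5 ≥ -3 from a1, and Nation B gets 1 ≥ -2 from b1 — Nash equilibrium.

(a2, b2)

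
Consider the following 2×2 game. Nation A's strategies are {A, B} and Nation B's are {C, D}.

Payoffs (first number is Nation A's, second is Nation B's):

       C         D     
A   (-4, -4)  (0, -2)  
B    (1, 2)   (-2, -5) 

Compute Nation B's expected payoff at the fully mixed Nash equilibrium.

-8/3

First find p, the probability Nation A plays A, from Nation B's indifference between C and D: −4p + 2(1−p) = −2p − 5(1−p), giving p = 7/9.
Since Nation B is indifferent in equilibrium, Nation B's expected payoff equals the payoff from either column against (7/9, 2/9). Using C: −4(7/9) + 2(2/9) = -8/3.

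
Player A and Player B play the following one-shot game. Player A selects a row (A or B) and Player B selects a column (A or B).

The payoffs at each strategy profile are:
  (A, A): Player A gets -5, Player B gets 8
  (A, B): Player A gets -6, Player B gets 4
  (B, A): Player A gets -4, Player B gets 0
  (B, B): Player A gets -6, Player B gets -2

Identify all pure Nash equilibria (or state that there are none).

(B, A)

(A, A): Player A prefers B (-4 > -5) — not an equilibrium.
(A, B): Player B prefers A (8 > 4) — not an equilibrium.
(B, A): Player A gets -4 ≥ -5 from A, and Player B gets 0 ≥ -2 from B — Nash equilibrium.
(B, B): Player B prefers A (0 > -2) — not an equilibrium.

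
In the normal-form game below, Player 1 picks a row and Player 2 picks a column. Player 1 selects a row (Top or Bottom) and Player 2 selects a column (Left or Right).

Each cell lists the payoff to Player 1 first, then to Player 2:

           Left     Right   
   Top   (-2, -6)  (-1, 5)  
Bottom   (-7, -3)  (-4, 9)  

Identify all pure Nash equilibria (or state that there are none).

(Top, Left): Player 2 prefers Right (5 > -6) — not an equilibrium.
(Top, Right): Player 1 gets -1 ≥ -4 from Bottom, and Player 2 gets 5 ≥ -6 from Left — Nash equilibrium.
(Bottom, Left): Player 1 prefers Top (-2 > -7); Player 2 prefers Right (9 > -3) — not an equilibrium.
(Bottom, Right): Player 1 prefers Top (-1 > -4) — not an equilibrium.

(Top, Right)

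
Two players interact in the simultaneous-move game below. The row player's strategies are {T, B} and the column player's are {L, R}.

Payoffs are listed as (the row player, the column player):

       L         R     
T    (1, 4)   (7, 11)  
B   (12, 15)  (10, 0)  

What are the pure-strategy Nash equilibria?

(B, L)

(T, L): the row player prefers B (12 > 1); the column player prefers R (11 > 4) — not an equilibrium.
(T, R): the row player prefers B (10 > 7) — not an equilibrium.
(B, L): the row player gets 12 ≥ 1 from T, and the column player gets 15 ≥ 0 from R — Nash equilibrium.
(B, R): the column player prefers L (15 > 0) — not an equilibrium.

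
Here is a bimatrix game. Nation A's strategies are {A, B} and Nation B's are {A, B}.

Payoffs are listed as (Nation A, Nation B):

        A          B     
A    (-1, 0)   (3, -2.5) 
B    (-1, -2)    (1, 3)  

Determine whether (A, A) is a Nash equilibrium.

Yes

At (A, A), Nation A earns -1; switching to B would give -1, so Nation A has no profitable deviation.
Nation B earns 0; switching to B would give -2.5, so Nation B has no profitable deviation.
Neither player can gain by a unilateral deviation, so this profile is a Nash equilibrium.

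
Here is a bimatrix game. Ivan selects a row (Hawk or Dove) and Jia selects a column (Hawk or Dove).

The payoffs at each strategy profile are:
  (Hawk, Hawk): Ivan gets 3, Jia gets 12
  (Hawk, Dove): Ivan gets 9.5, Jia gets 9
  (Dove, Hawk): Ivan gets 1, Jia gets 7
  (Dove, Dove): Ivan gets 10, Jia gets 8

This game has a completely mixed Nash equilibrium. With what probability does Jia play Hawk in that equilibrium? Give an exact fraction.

Let c be the probability that Jia plays Hawk. In a completely mixed equilibrium, Ivan must be indifferent between Hawk and Dove.
Ivan's expected payoff from Hawk is 3c + 9.5(1−c); from Dove it is c + 10(1−c).
Setting these equal: −6.5c + 9.5 = −9c + 10, so c = 1/5.

1/5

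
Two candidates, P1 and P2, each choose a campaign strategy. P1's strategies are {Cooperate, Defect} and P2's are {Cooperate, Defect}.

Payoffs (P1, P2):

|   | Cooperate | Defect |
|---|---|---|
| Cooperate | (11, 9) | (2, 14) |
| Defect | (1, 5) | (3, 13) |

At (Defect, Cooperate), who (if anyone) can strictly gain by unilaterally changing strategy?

P1 at (Defect, Cooperate) earns 1; deviating to Cooperate yields 11 — a strict improvement.
P2 earns 5; deviating to Defect yields 13 — a strict improvement.
Both P1 and P2 have strictly profitable deviations.

Both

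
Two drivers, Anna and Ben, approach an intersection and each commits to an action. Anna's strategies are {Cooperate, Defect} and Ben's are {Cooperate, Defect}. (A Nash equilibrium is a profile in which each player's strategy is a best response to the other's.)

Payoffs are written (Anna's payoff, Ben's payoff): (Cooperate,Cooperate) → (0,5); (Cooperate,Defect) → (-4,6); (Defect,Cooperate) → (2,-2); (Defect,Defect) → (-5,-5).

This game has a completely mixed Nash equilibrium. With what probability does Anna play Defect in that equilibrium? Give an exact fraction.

Let x be the probability that Anna plays Cooperate. In a completely mixed equilibrium, Ben must be indifferent between Cooperate and Defect.
Ben's expected payoff from Cooperate is 5x − 2(1−x); from Defect it is 6x − 5(1−x).
Setting these equal: 7x − 2 = 11x − 5, so x = 3/4.
Therefore Anna plays Defect with probability 1 − 3/4 = 1/4.

1/4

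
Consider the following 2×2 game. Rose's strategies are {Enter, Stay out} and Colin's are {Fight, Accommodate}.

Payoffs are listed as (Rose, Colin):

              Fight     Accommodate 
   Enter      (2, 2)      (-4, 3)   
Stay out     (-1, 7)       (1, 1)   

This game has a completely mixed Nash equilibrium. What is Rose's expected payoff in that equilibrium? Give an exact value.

-1/4

First find q, the probability Colin plays Fight, from Rose's indifference between Enter and Stay out: 2q − 4(1−q) = −q + (1−q), giving q = 5/8.
Since Rose is indifferent in equilibrium, Rose's expected payoff equals the payoff from either row against (5/8, 3/8). Using Enter: 2(5/8) − 4(3/8) = -1/4.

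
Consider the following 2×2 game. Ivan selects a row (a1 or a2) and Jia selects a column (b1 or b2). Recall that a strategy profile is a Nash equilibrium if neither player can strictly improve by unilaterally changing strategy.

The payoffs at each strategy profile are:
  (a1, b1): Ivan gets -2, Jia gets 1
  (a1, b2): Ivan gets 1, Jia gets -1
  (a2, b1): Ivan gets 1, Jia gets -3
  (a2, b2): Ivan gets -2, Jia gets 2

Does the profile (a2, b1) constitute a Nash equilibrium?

No

At (a2, b1), Ivan earns 1; switching to a1 would give -2, so Ivan has no profitable deviation.
Jia earns -3; switching to b2 would give 2, so Jia would deviate.
Since at least one player can profitably deviate, this is not a Nash equilibrium.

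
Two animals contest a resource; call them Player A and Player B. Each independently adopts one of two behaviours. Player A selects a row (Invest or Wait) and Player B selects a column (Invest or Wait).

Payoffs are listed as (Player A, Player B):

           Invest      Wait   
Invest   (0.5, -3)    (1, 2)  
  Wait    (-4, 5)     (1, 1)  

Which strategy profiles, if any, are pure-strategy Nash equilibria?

(Invest, Invest): Player B prefers Wait (2 > -3) — not an equilibrium.
(Invest, Wait): Player A gets 1 ≥ 1 from Wait, and Player B gets 2 ≥ -3 from Invest — Nash equilibrium.
(Wait, Invest): Player A prefers Invest (0.5 > -4) — not an equilibrium.
(Wait, Wait): Player B prefers Invest (5 > 1) — not an equilibrium.

(Invest, Wait)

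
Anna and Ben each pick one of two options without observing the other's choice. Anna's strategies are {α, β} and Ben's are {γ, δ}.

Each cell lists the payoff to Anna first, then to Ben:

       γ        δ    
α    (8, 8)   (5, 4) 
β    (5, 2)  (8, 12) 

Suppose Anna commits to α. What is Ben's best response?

Against α, Ben earns 8 from γ and 4 from δ.
So γ is the best response.

γ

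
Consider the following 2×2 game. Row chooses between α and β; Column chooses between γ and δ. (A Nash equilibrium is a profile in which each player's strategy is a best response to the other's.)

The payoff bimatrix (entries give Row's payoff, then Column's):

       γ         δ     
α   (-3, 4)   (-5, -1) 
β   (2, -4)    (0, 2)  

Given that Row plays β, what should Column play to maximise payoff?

Against β, Column earns -4 from γ and 2 from δ.
So δ is the best response.

δ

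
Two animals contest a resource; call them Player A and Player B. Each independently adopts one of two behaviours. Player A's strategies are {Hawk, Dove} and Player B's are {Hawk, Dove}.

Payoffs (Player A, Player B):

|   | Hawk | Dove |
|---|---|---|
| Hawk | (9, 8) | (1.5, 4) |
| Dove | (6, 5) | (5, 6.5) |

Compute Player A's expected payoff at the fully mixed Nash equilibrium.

First find y, the probability Player B plays Hawk, from Player A's indifference between Hawk and Dove: 9y + 1.5(1−y) = 6y + 5(1−y), giving y = 7/13.
Since Player A is indifferent in equilibrium, Player A's expected payoff equals the payoff from either row against (7/13, 6/13). Using Hawk: 9(7/13) + 1.5(6/13) = 72/13.

72/13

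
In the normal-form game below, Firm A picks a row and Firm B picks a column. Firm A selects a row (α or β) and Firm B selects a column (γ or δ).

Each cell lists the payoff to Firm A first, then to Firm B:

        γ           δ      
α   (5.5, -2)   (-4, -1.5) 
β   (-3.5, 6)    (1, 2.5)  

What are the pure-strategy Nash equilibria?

none

(α, γ): Firm B prefers δ (-1.5 > -2) — not an equilibrium.
(α, δ): Firm A prefers β (1 > -4) — not an equilibrium.
(β, γ): Firm A prefers α (5.5 > -3.5) — not an equilibrium.
(β, δ): Firm B prefers γ (6 > 2.5) — not an equilibrium.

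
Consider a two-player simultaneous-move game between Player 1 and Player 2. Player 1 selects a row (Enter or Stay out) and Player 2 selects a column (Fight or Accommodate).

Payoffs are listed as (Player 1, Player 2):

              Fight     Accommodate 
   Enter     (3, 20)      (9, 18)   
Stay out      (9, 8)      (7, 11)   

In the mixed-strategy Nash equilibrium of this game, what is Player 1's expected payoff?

First find q, the probability Player 2 plays Fight, from Player 1's indifference between Enter and Stay out: 3q + 9(1−q) = 9q + 7(1−q), giving q = 1/4.
Since Player 1 is indifferent in equilibrium, Player 1's expected payoff equals the payoff from either row against (1/4, 3/4). Using Enter: 3(1/4) + 9(3/4) = 15/2.

15/2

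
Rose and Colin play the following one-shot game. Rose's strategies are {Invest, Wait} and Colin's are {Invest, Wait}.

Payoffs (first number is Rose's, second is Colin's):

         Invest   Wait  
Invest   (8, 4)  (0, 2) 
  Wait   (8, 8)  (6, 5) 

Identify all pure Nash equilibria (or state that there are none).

(Invest, Invest): Rose gets 8 ≥ 8 from Wait, and Colin gets 4 ≥ 2 from Wait — Nash equilibrium.
(Invest, Wait): Rose prefers Wait (6 > 0); Colin prefers Invest (4 > 2) — not an equilibrium.
(Wait, Invest): Rose gets 8 ≥ 8 from Invest, and Colin gets 8 ≥ 5 from Wait — Nash equilibrium.
(Wait, Wait): Colin prefers Invest (8 > 5) — not an equilibrium.

(Invest, Invest) and (Wait, Invest)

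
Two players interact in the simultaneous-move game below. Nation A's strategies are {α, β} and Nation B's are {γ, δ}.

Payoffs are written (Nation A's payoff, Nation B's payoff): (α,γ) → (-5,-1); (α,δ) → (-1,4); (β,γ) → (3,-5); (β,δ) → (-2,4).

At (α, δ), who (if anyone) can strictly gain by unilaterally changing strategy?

Nation A at (α, δ) earns -1; deviating to β yields -2 — not better.
Nation B earns 4; deviating to γ yields -1 — not better.
Neither player can strictly improve; the profile is a Nash equilibrium.

Neither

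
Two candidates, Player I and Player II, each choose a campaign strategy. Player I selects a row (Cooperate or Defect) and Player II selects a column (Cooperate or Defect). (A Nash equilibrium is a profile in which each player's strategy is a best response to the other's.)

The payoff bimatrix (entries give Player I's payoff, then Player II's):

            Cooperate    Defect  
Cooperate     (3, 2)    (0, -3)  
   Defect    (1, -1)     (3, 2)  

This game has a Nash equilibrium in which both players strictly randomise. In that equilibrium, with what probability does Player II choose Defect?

Let y be the probability that Player II plays Cooperate. In a completely mixed equilibrium, Player I must be indifferent between Cooperate and Defect.
Player I's expected payoff from Cooperate is 3y; from Defect it is y + 3(1−y).
Setting these equal: 3y = −2y + 3, so y = 3/5.
Therefore Player II plays Defect with probability 1 − 3/5 = 2/5.

2/5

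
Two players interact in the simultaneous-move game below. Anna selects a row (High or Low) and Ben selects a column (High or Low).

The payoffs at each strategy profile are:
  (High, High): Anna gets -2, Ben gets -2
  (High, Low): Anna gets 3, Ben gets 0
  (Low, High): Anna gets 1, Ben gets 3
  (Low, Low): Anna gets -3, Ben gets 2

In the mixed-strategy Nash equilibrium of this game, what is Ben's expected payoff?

4/3

First find p, the probability Anna plays High, from Ben's indifference between High and Low: −2p + 3(1−p) = 2(1−p), giving p = 1/3.
Since Ben is indifferent in equilibrium, Ben's expected payoff equals the payoff from either column against (1/3, 2/3). Using High: −2(1/3) + 3(2/3) = 4/3.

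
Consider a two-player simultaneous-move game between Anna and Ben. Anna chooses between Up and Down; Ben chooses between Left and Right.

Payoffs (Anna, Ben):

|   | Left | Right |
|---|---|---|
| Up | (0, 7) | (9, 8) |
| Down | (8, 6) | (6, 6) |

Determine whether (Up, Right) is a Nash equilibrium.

At (Up, Right), Anna earns 9; switching to Down would give 6, so Anna has no profitable deviation.
Ben earns 8; switching to Left would give 7, so Ben has no profitable deviation.
Neither player can gain by a unilateral deviation, so this profile is a Nash equilibrium.

Yes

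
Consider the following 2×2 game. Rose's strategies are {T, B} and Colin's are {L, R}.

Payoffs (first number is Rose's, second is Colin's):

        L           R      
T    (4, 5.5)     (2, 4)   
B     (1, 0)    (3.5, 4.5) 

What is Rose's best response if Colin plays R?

B

Against R, Rose earns 2 from T and 3.5 from B.
So B is the best response.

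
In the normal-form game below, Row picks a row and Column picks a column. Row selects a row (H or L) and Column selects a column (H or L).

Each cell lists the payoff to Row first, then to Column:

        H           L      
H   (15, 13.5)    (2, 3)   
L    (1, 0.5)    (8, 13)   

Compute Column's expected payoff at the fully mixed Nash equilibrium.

First find x, the probability Row plays H, from Column's indifference between H and L: 13.5x + 0.5(1−x) = 3x + 13(1−x), giving x = 25/46.
Since Column is indifferent in equilibrium, Column's expected payoff equals the payoff from either column against (25/46, 21/46). Using H: 13.5(25/46) + 0.5(21/46) = 174/23.

174/23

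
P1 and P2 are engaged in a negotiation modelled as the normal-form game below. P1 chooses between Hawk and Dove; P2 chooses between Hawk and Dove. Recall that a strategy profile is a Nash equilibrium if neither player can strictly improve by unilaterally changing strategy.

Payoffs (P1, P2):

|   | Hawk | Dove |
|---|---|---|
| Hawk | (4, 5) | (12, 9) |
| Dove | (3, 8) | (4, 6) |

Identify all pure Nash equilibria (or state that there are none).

(Hawk, Hawk): P2 prefers Dove (9 > 5) — not an equilibrium.
(Hawk, Dove): P1 gets 12 ≥ 4 from Dove, and P2 gets 9 ≥ 5 from Hawk — Nash equilibrium.
(Dove, Hawk): P1 prefers Hawk (4 > 3) — not an equilibrium.
(Dove, Dove): P1 prefers Hawk (12 > 4); P2 prefers Hawk (8 > 6) — not an equilibrium.

(Hawk, Dove)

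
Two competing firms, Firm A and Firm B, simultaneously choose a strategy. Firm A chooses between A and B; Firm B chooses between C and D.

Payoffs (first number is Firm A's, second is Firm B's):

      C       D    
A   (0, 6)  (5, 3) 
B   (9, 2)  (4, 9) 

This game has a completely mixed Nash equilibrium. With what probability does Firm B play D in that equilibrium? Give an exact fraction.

9/10

Let c be the probability that Firm B plays C. In a completely mixed equilibrium, Firm A must be indifferent between A and B.
Firm A's expected payoff from A is 5(1−c); from B it is 9c + 4(1−c).
Setting these equal: −5c + 5 = 5c + 4, so c = 1/10.
Therefore Firm B plays D with probability 1 − 1/10 = 9/10.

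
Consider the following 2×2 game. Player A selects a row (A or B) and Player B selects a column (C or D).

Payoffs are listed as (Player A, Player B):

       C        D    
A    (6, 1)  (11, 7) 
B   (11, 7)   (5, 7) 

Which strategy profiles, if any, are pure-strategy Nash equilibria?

(A, C): Player A prefers B (11 > 6); Player B prefers D (7 > 1) — not an equilibrium.
(A, D): Player A gets 11 ≥ 5 from B, and Player B gets 7 ≥ 1 from C — Nash equilibrium.
(B, C): Player A gets 11 ≥ 6 from A, and Player B gets 7 ≥ 7 from D — Nash equilibrium.
(B, D): Player A prefers A (11 > 5) — not an equilibrium.

(A, D) and (B, C)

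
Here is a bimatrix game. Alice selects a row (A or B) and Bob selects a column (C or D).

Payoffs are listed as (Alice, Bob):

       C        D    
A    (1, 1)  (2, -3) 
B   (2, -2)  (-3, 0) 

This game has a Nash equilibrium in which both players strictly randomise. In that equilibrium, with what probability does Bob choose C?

5/6

Let c be the probability that Bob plays C. In a completely mixed equilibrium, Alice must be indifferent between A and B.
Alice's expected payoff from A is c + 2(1−c); from B it is 2c − 3(1−c).
Setting these equal: −c + 2 = 5c − 3, so c = 5/6.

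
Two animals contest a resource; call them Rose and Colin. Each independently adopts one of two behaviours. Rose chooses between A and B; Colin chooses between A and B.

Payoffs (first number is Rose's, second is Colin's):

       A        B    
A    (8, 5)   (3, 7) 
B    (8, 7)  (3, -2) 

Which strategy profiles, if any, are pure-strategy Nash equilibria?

(A, B) and (B, A)

(A, A): Colin prefers B (7 > 5) — not an equilibrium.
(A, B): Rose gets 3 ≥ 3 from B, and Colin gets 7 ≥ 5 from A — Nash equilibrium.
(B, A): Rose gets 8 ≥ 8 from A, and Colin gets 7 ≥ -2 from B — Nash equilibrium.
(B, B): Colin prefers A (7 > -2) — not an equilibrium.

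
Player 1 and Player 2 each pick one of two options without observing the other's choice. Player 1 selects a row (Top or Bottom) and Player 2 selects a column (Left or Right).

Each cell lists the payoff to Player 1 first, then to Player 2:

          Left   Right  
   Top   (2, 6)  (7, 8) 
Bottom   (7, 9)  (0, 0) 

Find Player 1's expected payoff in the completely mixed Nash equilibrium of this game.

49/12

First find q, the probability Player 2 plays Left, from Player 1's indifference between Top and Bottom: 2q + 7(1−q) = 7q, giving q = 7/12.
Since Player 1 is indifferent in equilibrium, Player 1's expected payoff equals the payoff from either row against (7/12, 5/12). Using Top: 2(7/12) + 7(5/12) = 49/12.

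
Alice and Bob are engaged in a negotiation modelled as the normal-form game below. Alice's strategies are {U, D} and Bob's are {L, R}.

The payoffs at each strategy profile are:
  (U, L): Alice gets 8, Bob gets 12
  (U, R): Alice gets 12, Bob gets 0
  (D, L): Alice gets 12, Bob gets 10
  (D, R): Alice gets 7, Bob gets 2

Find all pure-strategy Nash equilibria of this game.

(U, L): Alice prefers D (12 > 8) — not an equilibrium.
(U, R): Bob prefers L (12 > 0) — not an equilibrium.
(D, L): Alice gets 12 ≥ 8 from U, and Bob gets 10 ≥ 2 from R — Nash equilibrium.
(D, R): Alice prefers U (12 > 7); Bob prefers L (10 > 2) — not an equilibrium.

(D, L)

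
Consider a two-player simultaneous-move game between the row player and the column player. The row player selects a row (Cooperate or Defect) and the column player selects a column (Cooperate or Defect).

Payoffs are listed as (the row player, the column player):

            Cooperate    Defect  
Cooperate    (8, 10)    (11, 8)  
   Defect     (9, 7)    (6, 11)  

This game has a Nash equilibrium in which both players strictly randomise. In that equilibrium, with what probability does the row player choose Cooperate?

2/3

Let p be the probability that the row player plays Cooperate. In a completely mixed equilibrium, the column player must be indifferent between Cooperate and Defect.
The column player's expected payoff from Cooperate is 10p + 7(1−p); from Defect it is 8p + 11(1−p).
Setting these equal: 3p + 7 = −3p + 11, so p = 2/3.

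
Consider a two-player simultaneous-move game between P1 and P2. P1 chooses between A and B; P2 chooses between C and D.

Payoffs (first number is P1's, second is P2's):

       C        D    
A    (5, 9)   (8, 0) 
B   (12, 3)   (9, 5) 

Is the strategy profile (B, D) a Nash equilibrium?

Yes

At (B, D), P1 earns 9; switching to A would give 8, so P1 has no profitable deviation.
P2 earns 5; switching to C would give 3, so P2 has no profitable deviation.
Neither player can gain by a unilateral deviation, so this profile is a Nash equilibrium.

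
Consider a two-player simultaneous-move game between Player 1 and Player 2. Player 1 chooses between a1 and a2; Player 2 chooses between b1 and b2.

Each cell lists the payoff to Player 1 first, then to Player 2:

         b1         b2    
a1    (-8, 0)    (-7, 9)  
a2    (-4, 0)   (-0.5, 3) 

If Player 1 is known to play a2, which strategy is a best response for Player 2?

Against a2, Player 2 earns 0 from b1 and 3 from b2.
So b2 is the best response.

b2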